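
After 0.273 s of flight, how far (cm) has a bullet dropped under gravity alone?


drop = 0.5*g*t^2 = 0.5*9.81*0.273^2 = 0.365565 m ≈ 36.56 cm

36.56 cm


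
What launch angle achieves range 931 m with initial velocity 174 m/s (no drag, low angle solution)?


sin(2*theta) = R*g/v0^2 = 931*9.81/174^2 = 0.301662, theta = arcsin(0.301662)/2 = 8.779°

8.779 degrees


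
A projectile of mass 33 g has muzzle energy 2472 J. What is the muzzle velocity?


v = sqrt(2*E/m) = sqrt(2*2472/0.033) = 387.1 m/s

387.1 m/s


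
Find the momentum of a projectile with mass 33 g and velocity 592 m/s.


p = m*v = 0.033*592 = 19.54 kg·m/s

19.54 kg·m/s


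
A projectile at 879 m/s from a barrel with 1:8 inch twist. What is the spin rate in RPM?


twist_m = 8*0.0254 = 0.2032 m
spin = v/twist = 879/0.2032 = 4325.787 rev/s
RPM = spin*60 = 4325.787*60 ≈ 259547 RPM

259547 RPM


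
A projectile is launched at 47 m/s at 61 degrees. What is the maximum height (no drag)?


H = (v0*sin(theta))^2 / (2g) = (47*sin(61°))^2 / (2*9.81) = 86.13 m

86.13 m


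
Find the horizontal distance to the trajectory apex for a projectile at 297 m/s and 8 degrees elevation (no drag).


R = v0^2*sin(2*theta)/g = 297^2*sin(2*8°)/9.81 = 2478.46 m
apex_dist = R/2 = 2478.46/2 = 1239 m

1239 m


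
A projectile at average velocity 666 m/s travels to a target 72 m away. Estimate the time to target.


t = d/v = 72/666 = 0.1081 s

0.1081 s


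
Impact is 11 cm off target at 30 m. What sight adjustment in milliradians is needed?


1 mrad subtends 1 cm per 10 m of range, so adj = error_cm / (dist_m / 10) = 11 / (30/10) = 3.667 mrad

3.667 mrad


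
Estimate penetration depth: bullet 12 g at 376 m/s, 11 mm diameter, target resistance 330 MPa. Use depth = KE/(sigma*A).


A = pi*(d/2)^2 = pi*(11/2)^2 = 95.0332 mm^2
E = 0.5*m*v^2 = 0.5*0.012*376^2 = 848.256 J
depth = E/(sigma*A) = 848.256 J / (330 MPa * 95.0332 mm^2) = 848.256/(330 * 95.0332) m = 0.0270482 m ≈ 27.05 mm

27.05 mm


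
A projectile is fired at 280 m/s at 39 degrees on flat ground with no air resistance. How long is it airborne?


T = 2*v0*sin(theta)/g = 2*280*sin(39°)/9.81 = 35.92 s

35.92 s


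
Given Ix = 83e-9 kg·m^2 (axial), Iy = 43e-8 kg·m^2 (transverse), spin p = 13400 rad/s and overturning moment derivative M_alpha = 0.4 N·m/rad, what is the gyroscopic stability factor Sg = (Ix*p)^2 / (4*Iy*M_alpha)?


Sg = Ix^2 * p^2 / (4 * Iy * M_alpha) = (83e-9)^2 * 13400^2 / (4 * 43e-8 * 0.4) = 1.798

1.798


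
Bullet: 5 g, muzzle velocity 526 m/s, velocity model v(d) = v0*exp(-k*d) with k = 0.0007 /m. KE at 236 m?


v = v0*exp(-k*d) = 526*exp(-0.0007*236) = 445.903 m/s
E = 0.5*m*v^2 = 0.5*0.005*445.903^2 = 497.1 J

497.1 J


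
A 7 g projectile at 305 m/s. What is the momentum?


p = m*v = 0.007*305 = 2.135 kg·m/s

2.135 kg·m/s


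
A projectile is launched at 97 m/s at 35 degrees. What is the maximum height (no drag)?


H = (v0*sin(theta))^2 / (2g) = (97*sin(35°))^2 / (2*9.81) = 157.8 m

157.8 m


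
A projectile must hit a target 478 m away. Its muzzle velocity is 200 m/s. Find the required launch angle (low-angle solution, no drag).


sin(2*theta) = R*g/v0^2 = 478*9.81/200^2 = 0.11723, theta = arcsin(0.11723)/2 = 3.366°

3.366 degrees


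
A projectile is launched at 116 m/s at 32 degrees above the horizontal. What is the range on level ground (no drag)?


R = v0^2 * sin(2*theta) / g = 116^2 * sin(2*32°) / 9.81 = 1233 m

1233 m


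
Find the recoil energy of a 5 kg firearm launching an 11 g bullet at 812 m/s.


v_r = m_p*v_p/m_gun = 0.011*812/5 = 1.7864 m/s, E_r = 0.5*m_gun*v_r^2 = 0.5*5*1.7864^2 = 7.978 J

7.978 J


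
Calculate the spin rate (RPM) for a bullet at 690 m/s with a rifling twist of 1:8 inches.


twist_m = 8*0.0254 = 0.2032 m
spin = v/twist = 690/0.2032 = 3395.669 rev/s
RPM = spin*60 = 3395.669*60 ≈ 203740 RPM

203740 RPM


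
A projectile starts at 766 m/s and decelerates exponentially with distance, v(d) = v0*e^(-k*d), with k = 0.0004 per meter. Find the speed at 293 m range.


v = v0*exp(-k*d) = 766*exp(-0.0004*293) = 681.3 m/s

681.3 m/s


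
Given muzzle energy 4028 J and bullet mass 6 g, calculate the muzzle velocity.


v = sqrt(2*E/m) = sqrt(2*4028/0.006) = 1159 m/s

1159 m/s


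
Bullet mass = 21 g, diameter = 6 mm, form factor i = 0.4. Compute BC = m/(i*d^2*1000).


BC = m/(i*d^2*1000) = 21/(0.4 * 6^2 * 1000) = 0.001458

0.001458


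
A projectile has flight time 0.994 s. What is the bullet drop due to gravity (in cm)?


drop = 0.5*g*t^2 = 0.5*9.81*0.994^2 = 4.84632 m ≈ 484.6 cm

484.6 cm


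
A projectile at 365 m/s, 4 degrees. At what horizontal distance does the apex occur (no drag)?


R = v0^2*sin(2*theta)/g = 365^2*sin(2*4°)/9.81 = 1890.04 m
apex_dist = R/2 = 1890.04/2 = 945 m

945 m


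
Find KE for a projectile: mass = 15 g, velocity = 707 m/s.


E = 0.5*m*v^2 = 0.5*0.015*707^2 = 3749 J

3749 J


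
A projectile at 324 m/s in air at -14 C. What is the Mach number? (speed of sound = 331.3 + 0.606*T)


a = 331.3 + 0.606*(-14) = 322.816 m/s
M = v/a = 324/322.816 = 1.004

1.004


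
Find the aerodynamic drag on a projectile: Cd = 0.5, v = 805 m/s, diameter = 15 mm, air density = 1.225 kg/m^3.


A = pi*(d/2)^2 = pi*(15/2000)^2 = 1.76715e-04 m^2
Fd = 0.5*Cd*rho*A*v^2 = 0.5*0.5*1.225*1.76715e-04*805^2 = 35.07 N

35.07 N


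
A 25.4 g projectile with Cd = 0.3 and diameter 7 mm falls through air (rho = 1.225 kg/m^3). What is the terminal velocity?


A = pi*(d/2)^2 = pi*(7/2000)^2 = 3.84845e-05 m^2
vt = sqrt(2mg/(Cd*rho*A)) = sqrt(2*0.0254*9.81/(0.3 * 1.225 * 3.84845e-05)) = 187.7 m/s

187.7 m/s


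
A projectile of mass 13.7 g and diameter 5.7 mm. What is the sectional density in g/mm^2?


SD = m/d^2 = 13.7/5.7^2 = 0.4217 g/mm^2

0.4217 g/mm^2


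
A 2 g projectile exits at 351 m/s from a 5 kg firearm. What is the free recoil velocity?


v_recoil = m_p * v_p / m_gun = 0.002 * 351 / 5 = 0.1404 m/s

0.1404 m/s


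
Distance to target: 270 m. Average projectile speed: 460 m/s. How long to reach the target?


t = d/v = 270/460 = 0.587 s

0.587 s


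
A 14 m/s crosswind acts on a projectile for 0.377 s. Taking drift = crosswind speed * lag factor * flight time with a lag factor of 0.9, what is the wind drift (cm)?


drift = v_wind * lag * t = 14 * 0.9 * 0.377 = 4.7502 m ≈ 475 cm

475 cm


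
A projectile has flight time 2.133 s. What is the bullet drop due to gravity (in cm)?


drop = 0.5*g*t^2 = 0.5*9.81*2.133^2 = 22.3162 m ≈ 2232 cm

2232 cm


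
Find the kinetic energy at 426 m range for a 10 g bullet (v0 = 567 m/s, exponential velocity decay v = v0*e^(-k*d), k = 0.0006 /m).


v = v0*exp(-k*d) = 567*exp(-0.0006*426) = 439.114 m/s
E = 0.5*m*v^2 = 0.5*0.01*439.114^2 = 964.1 J

964.1 J


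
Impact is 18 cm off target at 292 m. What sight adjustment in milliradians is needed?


1 mrad subtends 1 cm per 10 m of range, so adj = error_cm / (dist_m / 10) = 18 / (292/10) = 0.6164 mrad

0.6164 mrad


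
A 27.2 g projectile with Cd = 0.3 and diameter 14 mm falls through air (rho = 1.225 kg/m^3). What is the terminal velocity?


A = pi*(d/2)^2 = pi*(14/2000)^2 = 1.53938e-04 m^2
vt = sqrt(2mg/(Cd*rho*A)) = sqrt(2*0.0272*9.81/(0.3 * 1.225 * 1.53938e-04)) = 97.13 m/s

97.13 m/s


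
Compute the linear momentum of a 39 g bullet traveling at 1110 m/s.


p = m*v = 0.039*1110 = 43.29 kg·m/s

43.29 kg·m/s


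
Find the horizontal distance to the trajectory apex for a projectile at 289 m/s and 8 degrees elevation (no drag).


R = v0^2*sin(2*theta)/g = 289^2*sin(2*8°)/9.81 = 2346.74 m
apex_dist = R/2 = 2346.74/2 = 1173 m

1173 m


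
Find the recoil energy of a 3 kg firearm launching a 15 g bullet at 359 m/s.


v_r = m_p*v_p/m_gun = 0.015*359/3 = 1.795 m/s, E_r = 0.5*m_gun*v_r^2 = 0.5*3*1.795^2 = 4.833 J

4.833 J


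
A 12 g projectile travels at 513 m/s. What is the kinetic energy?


E = 0.5*m*v^2 = 0.5*0.012*513^2 = 1579 J

1579 J


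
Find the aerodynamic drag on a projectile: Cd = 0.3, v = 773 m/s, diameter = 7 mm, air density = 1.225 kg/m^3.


A = pi*(d/2)^2 = pi*(7/2000)^2 = 3.84845e-05 m^2
Fd = 0.5*Cd*rho*A*v^2 = 0.5*0.3*1.225*3.84845e-05*773^2 = 4.225 N

4.225 N


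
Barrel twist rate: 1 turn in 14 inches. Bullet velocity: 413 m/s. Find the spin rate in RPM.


twist_m = 14*0.0254 = 0.3556 m
spin = v/twist = 413/0.3556 = 1161.417 rev/s
RPM = spin*60 = 1161.417*60 ≈ 69685 RPM

69685 RPM


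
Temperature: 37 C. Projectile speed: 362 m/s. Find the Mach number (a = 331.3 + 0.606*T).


a = 331.3 + 0.606*(37) = 353.722 m/s
M = v/a = 362/353.722 = 1.023

1.023


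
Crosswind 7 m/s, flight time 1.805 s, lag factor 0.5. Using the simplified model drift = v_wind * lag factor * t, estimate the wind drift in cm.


drift = v_wind * lag * t = 7 * 0.5 * 1.805 = 6.3175 m ≈ 631.8 cm

631.8 cm


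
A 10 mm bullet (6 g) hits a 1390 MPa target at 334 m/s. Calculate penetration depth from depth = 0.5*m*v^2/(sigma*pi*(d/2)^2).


A = pi*(d/2)^2 = pi*(10/2)^2 = 78.5398 mm^2
E = 0.5*m*v^2 = 0.5*0.006*334^2 = 334.668 J
depth = E/(sigma*A) = 334.668 J / (1390 MPa * 78.5398 mm^2) = 334.668/(1390 * 78.5398) m = 0.00306556 m ≈ 3.066 mm

3.066 mm


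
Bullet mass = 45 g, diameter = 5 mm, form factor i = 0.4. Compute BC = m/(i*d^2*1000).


BC = m/(i*d^2*1000) = 45/(0.4 * 5^2 * 1000) = 0.0045

0.0045


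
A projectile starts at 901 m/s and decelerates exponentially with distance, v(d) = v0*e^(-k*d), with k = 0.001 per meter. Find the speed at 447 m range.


v = v0*exp(-k*d) = 901*exp(-0.001*447) = 576.2 m/s

576.2 m/s


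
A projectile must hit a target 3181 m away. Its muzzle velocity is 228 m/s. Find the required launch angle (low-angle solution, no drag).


sin(2*theta) = R*g/v0^2 = 3181*9.81/228^2 = 0.600293, theta = arcsin(0.600293)/2 = 18.45°

18.45 degrees


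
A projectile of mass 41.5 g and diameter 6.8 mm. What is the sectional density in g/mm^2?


SD = m/d^2 = 41.5/6.8^2 = 0.8975 g/mm^2

0.8975 g/mm^2


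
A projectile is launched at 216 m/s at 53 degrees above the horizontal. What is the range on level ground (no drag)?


R = v0^2 * sin(2*theta) / g = 216^2 * sin(2*53°) / 9.81 = 4572 m

4572 m


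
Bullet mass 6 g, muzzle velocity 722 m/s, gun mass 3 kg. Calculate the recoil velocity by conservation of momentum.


v_recoil = m_p * v_p / m_gun = 0.006 * 722 / 3 = 1.444 m/s

1.444 m/s


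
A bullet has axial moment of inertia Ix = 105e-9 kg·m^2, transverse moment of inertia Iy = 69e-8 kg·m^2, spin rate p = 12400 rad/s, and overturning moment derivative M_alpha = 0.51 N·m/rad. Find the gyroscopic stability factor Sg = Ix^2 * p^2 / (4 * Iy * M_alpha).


Sg = Ix^2 * p^2 / (4 * Iy * M_alpha) = (105e-9)^2 * 12400^2 / (4 * 69e-8 * 0.51) = 1.204

1.204


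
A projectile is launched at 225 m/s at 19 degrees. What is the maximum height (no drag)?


H = (v0*sin(theta))^2 / (2g) = (225*sin(19°))^2 / (2*9.81) = 273.5 m

273.5 m


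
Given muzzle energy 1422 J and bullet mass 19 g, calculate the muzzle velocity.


v = sqrt(2*E/m) = sqrt(2*1422/0.019) = 386.9 m/s

386.9 m/s


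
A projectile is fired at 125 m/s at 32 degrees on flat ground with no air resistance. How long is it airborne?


T = 2*v0*sin(theta)/g = 2*125*sin(32°)/9.81 = 13.5 s

13.5 s


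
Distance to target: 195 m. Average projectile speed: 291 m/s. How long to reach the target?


t = d/v = 195/291 = 0.6701 s

0.6701 s


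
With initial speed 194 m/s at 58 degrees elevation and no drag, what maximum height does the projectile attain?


H = (v0*sin(theta))^2 / (2g) = (194*sin(58°))^2 / (2*9.81) = 1380 m

1380 m


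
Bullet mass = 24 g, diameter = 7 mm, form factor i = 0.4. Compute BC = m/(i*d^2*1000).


BC = m/(i*d^2*1000) = 24/(0.4 * 7^2 * 1000) = 0.001224

0.001224


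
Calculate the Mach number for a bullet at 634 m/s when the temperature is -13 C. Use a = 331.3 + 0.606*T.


a = 331.3 + 0.606*(-13) = 323.422 m/s
M = v/a = 634/323.422 = 1.96

1.96


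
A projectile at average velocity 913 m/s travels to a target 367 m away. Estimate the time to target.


t = d/v = 367/913 = 0.402 s

0.402 s


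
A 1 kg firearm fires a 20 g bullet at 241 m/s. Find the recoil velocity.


v_recoil = m_p * v_p / m_gun = 0.02 * 241 / 1 = 4.82 m/s

4.82 m/s


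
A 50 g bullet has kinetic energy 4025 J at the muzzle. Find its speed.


v = sqrt(2*E/m) = sqrt(2*4025/0.05) = 401.2 m/s

401.2 m/s


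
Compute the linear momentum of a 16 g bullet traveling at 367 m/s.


p = m*v = 0.016*367 = 5.872 kg·m/s

5.872 kg·m/s


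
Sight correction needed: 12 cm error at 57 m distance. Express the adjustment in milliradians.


1 mrad subtends 1 cm per 10 m of range, so adj = error_cm / (dist_m / 10) = 12 / (57/10) = 2.105 mrad

2.105 mrad


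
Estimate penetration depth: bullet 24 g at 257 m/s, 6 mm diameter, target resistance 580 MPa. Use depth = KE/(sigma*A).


A = pi*(d/2)^2 = pi*(6/2)^2 = 28.2743 mm^2
E = 0.5*m*v^2 = 0.5*0.024*257^2 = 792.588 J
depth = E/(sigma*A) = 792.588 J / (580 MPa * 28.2743 mm^2) = 792.588/(580 * 28.2743) m = 0.0483311 m ≈ 48.33 mm

48.33 mm


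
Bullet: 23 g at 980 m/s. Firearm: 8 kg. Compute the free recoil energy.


v_r = m_p*v_p/m_gun = 0.023*980/8 = 2.8175 m/s, E_r = 0.5*m_gun*v_r^2 = 0.5*8*2.8175^2 = 31.75 J

31.75 J


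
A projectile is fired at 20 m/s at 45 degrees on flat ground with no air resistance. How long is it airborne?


T = 2*v0*sin(theta)/g = 2*20*sin(45°)/9.81 = 2.883 s

2.883 s


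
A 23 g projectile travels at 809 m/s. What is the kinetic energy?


E = 0.5*m*v^2 = 0.5*0.023*809^2 = 7527 J

7527 J


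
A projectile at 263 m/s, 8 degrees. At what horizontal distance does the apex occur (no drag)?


R = v0^2*sin(2*theta)/g = 263^2*sin(2*8°)/9.81 = 1943.48 m
apex_dist = R/2 = 1943.48/2 = 971.7 m

971.7 m


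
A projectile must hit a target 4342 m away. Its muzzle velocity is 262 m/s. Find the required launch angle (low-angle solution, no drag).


sin(2*theta) = R*g/v0^2 = 4342*9.81/262^2 = 0.620521, theta = arcsin(0.620521)/2 = 19.18°

19.18 degrees


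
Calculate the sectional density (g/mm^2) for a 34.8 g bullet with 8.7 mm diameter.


SD = m/d^2 = 34.8/8.7^2 = 0.4598 g/mm^2

0.4598 g/mm^2


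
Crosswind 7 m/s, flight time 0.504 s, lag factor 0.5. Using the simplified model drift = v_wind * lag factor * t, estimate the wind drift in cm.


drift = v_wind * lag * t = 7 * 0.5 * 0.504 = 1.764 m ≈ 176.4 cm

176.4 cm


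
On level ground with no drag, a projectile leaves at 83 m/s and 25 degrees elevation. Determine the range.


R = v0^2 * sin(2*theta) / g = 83^2 * sin(2*25°) / 9.81 = 537.9 m

537.9 m


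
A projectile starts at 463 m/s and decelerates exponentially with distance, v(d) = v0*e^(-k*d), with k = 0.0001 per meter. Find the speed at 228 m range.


v = v0*exp(-k*d) = 463*exp(-0.0001*228) = 452.6 m/s

452.6 m/s


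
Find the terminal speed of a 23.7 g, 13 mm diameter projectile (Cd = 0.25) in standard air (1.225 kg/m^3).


A = pi*(d/2)^2 = pi*(13/2000)^2 = 1.32732e-04 m^2
vt = sqrt(2mg/(Cd*rho*A)) = sqrt(2*0.0237*9.81/(0.25 * 1.225 * 1.32732e-04)) = 107 m/s

107 m/s


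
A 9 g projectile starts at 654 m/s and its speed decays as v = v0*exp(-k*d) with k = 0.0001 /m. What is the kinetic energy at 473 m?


v = v0*exp(-k*d) = 654*exp(-0.0001*473) = 623.786 m/s
E = 0.5*m*v^2 = 0.5*0.009*623.786^2 = 1751 J

1751 J


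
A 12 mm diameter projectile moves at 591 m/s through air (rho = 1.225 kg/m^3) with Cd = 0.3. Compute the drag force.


A = pi*(d/2)^2 = pi*(12/2000)^2 = 1.13097e-04 m^2
Fd = 0.5*Cd*rho*A*v^2 = 0.5*0.3*1.225*1.13097e-04*591^2 = 7.259 N

7.259 N


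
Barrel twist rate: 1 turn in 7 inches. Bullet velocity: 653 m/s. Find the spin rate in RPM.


twist_m = 7*0.0254 = 0.1778 m
spin = v/twist = 653/0.1778 = 3672.666 rev/s
RPM = spin*60 = 3672.666*60 ≈ 220360 RPM

220360 RPM


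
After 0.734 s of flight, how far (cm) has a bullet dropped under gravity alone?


drop = 0.5*g*t^2 = 0.5*9.81*0.734^2 = 2.6426 m ≈ 264.3 cm

264.3 cm


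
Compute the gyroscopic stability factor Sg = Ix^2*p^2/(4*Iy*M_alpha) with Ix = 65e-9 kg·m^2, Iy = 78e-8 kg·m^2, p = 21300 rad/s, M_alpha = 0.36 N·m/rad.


Sg = Ix^2 * p^2 / (4 * Iy * M_alpha) = (65e-9)^2 * 21300^2 / (4 * 78e-8 * 0.36) = 1.707

1.707


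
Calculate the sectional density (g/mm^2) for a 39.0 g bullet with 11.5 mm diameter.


SD = m/d^2 = 39.0/11.5^2 = 0.2949 g/mm^2

0.2949 g/mm^2


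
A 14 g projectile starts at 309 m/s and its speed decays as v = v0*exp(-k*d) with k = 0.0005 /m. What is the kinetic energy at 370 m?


v = v0*exp(-k*d) = 309*exp(-0.0005*370) = 256.811 m/s
E = 0.5*m*v^2 = 0.5*0.014*256.811^2 = 461.7 J

461.7 J


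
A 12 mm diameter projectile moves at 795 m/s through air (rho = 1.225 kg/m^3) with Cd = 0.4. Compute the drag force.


A = pi*(d/2)^2 = pi*(12/2000)^2 = 1.13097e-04 m^2
Fd = 0.5*Cd*rho*A*v^2 = 0.5*0.4*1.225*1.13097e-04*795^2 = 17.51 N

17.51 N


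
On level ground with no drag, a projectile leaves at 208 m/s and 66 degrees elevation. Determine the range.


R = v0^2 * sin(2*theta) / g = 208^2 * sin(2*66°) / 9.81 = 3277 m

3277 m


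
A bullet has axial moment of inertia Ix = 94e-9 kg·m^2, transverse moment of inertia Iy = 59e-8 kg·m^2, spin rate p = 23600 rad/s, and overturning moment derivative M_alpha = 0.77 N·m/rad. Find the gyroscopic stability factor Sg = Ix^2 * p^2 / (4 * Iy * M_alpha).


Sg = Ix^2 * p^2 / (4 * Iy * M_alpha) = (94e-9)^2 * 23600^2 / (4 * 59e-8 * 0.77) = 2.708

2.708


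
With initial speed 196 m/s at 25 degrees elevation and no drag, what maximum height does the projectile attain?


H = (v0*sin(theta))^2 / (2g) = (196*sin(25°))^2 / (2*9.81) = 349.7 m

349.7 m


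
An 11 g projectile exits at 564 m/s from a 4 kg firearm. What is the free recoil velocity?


v_recoil = m_p * v_p / m_gun = 0.011 * 564 / 4 = 1.551 m/s

1.551 m/s


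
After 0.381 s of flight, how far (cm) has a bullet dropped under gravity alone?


drop = 0.5*g*t^2 = 0.5*9.81*0.381^2 = 0.712015 m ≈ 71.2 cm

71.2 cm


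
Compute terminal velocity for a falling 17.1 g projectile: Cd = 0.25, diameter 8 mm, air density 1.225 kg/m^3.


A = pi*(d/2)^2 = pi*(8/2000)^2 = 5.02655e-05 m^2
vt = sqrt(2mg/(Cd*rho*A)) = sqrt(2*0.0171*9.81/(0.25 * 1.225 * 5.02655e-05)) = 147.6 m/s

147.6 m/s


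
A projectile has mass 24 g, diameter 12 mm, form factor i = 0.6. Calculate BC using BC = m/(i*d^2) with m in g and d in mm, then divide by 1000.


BC = m/(i*d^2*1000) = 24/(0.6 * 12^2 * 1000) = 0.0002778

0.0002778


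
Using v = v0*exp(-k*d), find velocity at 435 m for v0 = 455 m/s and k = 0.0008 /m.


v = v0*exp(-k*d) = 455*exp(-0.0008*435) = 321.3 m/s

321.3 m/s


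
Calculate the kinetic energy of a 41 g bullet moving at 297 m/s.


E = 0.5*m*v^2 = 0.5*0.041*297^2 = 1808 J

1808 J


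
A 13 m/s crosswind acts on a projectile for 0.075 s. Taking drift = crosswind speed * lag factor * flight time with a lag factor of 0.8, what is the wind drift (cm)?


drift = v_wind * lag * t = 13 * 0.8 * 0.075 = 0.78 m ≈ 78 cm

78 cm


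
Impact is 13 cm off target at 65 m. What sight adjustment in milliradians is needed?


1 mrad subtends 1 cm per 10 m of range, so adj = error_cm / (dist_m / 10) = 13 / (65/10) = 2 mrad

2 mrad


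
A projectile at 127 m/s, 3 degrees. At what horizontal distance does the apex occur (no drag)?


R = v0^2*sin(2*theta)/g = 127^2*sin(2*3°)/9.81 = 171.859 m
apex_dist = R/2 = 171.859/2 = 85.93 m

85.93 m


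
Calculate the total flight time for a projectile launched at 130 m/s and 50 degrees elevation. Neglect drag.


T = 2*v0*sin(theta)/g = 2*130*sin(50°)/9.81 = 20.3 s

20.3 s


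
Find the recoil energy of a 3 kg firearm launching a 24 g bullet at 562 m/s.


v_r = m_p*v_p/m_gun = 0.024*562/3 = 4.496 m/s, E_r = 0.5*m_gun*v_r^2 = 0.5*3*4.496^2 = 30.32 J

30.32 J


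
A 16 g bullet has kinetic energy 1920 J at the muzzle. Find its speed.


v = sqrt(2*E/m) = sqrt(2*1920/0.016) = 489.9 m/s

489.9 m/s


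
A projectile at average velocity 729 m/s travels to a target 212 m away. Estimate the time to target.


t = d/v = 212/729 = 0.2908 s

0.2908 s


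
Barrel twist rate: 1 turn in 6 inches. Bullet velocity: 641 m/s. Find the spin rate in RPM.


twist_m = 6*0.0254 = 0.1524 m
spin = v/twist = 641/0.1524 = 4206.037 rev/s
RPM = spin*60 = 4206.037*60 ≈ 252362 RPM

252362 RPM


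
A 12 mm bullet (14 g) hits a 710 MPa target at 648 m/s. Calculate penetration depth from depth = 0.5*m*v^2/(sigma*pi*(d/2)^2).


A = pi*(d/2)^2 = pi*(12/2)^2 = 113.097 mm^2
E = 0.5*m*v^2 = 0.5*0.014*648^2 = 2939.33 J
depth = E/(sigma*A) = 2939.33 J / (710 MPa * 113.097 mm^2) = 2939.33/(710 * 113.097) m = 0.0366047 m ≈ 36.6 mm

36.6 mm


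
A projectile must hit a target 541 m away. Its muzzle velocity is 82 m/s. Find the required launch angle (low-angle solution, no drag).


sin(2*theta) = R*g/v0^2 = 541*9.81/82^2 = 0.789294, theta = arcsin(0.789294)/2 = 26.06°

26.06 degrees


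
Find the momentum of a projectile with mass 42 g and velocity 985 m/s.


p = m*v = 0.042*985 = 41.37 kg·m/s

41.37 kg·m/s


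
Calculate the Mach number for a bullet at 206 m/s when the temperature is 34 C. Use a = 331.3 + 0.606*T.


a = 331.3 + 0.606*(34) = 351.904 m/s
M = v/a = 206/351.904 = 0.5854

0.5854


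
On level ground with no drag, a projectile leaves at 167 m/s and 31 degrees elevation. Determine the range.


R = v0^2 * sin(2*theta) / g = 167^2 * sin(2*31°) / 9.81 = 2510 m

2510 m


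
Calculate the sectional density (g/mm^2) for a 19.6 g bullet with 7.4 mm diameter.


SD = m/d^2 = 19.6/7.4^2 = 0.3579 g/mm^2

0.3579 g/mm^2


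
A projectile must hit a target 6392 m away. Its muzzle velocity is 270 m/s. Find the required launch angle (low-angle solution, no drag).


sin(2*theta) = R*g/v0^2 = 6392*9.81/270^2 = 0.860158, theta = arcsin(0.860158)/2 = 29.67°

29.67 degrees


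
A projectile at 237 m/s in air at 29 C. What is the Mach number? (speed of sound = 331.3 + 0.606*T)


a = 331.3 + 0.606*(29) = 348.874 m/s
M = v/a = 237/348.874 = 0.6793

0.6793


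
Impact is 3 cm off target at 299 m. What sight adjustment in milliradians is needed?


1 mrad subtends 1 cm per 10 m of range, so adj = error_cm / (dist_m / 10) = 3 / (299/10) = 0.1003 mrad

0.1003 mrad


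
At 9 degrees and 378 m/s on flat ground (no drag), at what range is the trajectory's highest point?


R = v0^2*sin(2*theta)/g = 378^2*sin(2*9°)/9.81 = 4500.88 m
apex_dist = R/2 = 4500.88/2 = 2250 m

2250 m


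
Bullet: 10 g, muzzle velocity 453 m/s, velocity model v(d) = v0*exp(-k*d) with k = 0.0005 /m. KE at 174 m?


v = v0*exp(-k*d) = 453*exp(-0.0005*174) = 415.255 m/s
E = 0.5*m*v^2 = 0.5*0.01*415.255^2 = 862.2 J

862.2 J


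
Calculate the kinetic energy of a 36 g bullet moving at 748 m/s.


E = 0.5*m*v^2 = 0.5*0.036*748^2 = 10071 J

10071 J


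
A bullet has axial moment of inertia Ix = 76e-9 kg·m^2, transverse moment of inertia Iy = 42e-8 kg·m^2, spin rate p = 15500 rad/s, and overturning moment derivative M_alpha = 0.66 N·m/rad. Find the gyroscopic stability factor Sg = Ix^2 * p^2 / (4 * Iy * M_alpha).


Sg = Ix^2 * p^2 / (4 * Iy * M_alpha) = (76e-9)^2 * 15500^2 / (4 * 42e-8 * 0.66) = 1.252

1.252


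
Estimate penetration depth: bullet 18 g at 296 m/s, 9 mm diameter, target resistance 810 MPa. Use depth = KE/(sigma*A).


A = pi*(d/2)^2 = pi*(9/2)^2 = 63.6173 mm^2
E = 0.5*m*v^2 = 0.5*0.018*296^2 = 788.544 J
depth = E/(sigma*A) = 788.544 J / (810 MPa * 63.6173 mm^2) = 788.544/(810 * 63.6173) m = 0.0153026 m ≈ 15.3 mm

15.3 mm


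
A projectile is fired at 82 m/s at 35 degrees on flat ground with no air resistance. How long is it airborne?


T = 2*v0*sin(theta)/g = 2*82*sin(35°)/9.81 = 9.589 s

9.589 s


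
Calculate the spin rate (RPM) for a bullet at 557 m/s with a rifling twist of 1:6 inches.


twist_m = 6*0.0254 = 0.1524 m
spin = v/twist = 557/0.1524 = 3654.856 rev/s
RPM = spin*60 = 3654.856*60 ≈ 219291 RPM

219291 RPM


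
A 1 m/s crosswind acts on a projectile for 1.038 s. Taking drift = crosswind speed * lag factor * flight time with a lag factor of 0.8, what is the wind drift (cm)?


drift = v_wind * lag * t = 1 * 0.8 * 1.038 = 0.8304 m ≈ 83.04 cm

83.04 cm


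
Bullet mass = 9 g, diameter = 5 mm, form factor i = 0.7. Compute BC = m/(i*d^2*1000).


BC = m/(i*d^2*1000) = 9/(0.7 * 5^2 * 1000) = 0.0005143

0.0005143


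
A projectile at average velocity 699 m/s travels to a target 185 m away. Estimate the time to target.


t = d/v = 185/699 = 0.2647 s

0.2647 s


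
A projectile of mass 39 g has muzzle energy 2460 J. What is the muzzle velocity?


v = sqrt(2*E/m) = sqrt(2*2460/0.039) = 355.2 m/s

355.2 m/s


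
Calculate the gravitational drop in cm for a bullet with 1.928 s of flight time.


drop = 0.5*g*t^2 = 0.5*9.81*1.928^2 = 18.2328 m ≈ 1823 cm

1823 cm


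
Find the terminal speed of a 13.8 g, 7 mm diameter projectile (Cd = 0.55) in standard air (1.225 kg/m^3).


A = pi*(d/2)^2 = pi*(7/2000)^2 = 3.84845e-05 m^2
vt = sqrt(2mg/(Cd*rho*A)) = sqrt(2*0.0138*9.81/(0.55 * 1.225 * 3.84845e-05)) = 102.2 m/s

102.2 m/s


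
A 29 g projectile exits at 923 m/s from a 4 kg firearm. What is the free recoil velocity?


v_recoil = m_p * v_p / m_gun = 0.029 * 923 / 4 = 6.692 m/s

6.692 m/s


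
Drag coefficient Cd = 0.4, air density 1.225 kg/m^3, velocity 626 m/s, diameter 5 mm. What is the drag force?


A = pi*(d/2)^2 = pi*(5/2000)^2 = 1.96350e-05 m^2
Fd = 0.5*Cd*rho*A*v^2 = 0.5*0.4*1.225*1.96350e-05*626^2 = 1.885 N

1.885 N


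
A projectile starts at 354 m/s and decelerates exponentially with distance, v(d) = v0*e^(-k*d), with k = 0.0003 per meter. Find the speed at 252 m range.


v = v0*exp(-k*d) = 354*exp(-0.0003*252) = 328.2 m/s

328.2 m/s


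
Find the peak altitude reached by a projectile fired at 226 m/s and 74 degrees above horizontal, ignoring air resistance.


H = (v0*sin(theta))^2 / (2g) = (226*sin(74°))^2 / (2*9.81) = 2405 m

2405 m


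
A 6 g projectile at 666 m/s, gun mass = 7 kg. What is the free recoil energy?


v_r = m_p*v_p/m_gun = 0.006*666/7 = 0.570857 m/s, E_r = 0.5*m_gun*v_r^2 = 0.5*7*0.570857^2 = 1.141 J

1.141 J


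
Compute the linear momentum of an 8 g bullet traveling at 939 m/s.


p = m*v = 0.008*939 = 7.512 kg·m/s

7.512 kg·m/s


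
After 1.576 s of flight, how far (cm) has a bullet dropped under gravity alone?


drop = 0.5*g*t^2 = 0.5*9.81*1.576^2 = 12.1829 m ≈ 1218 cm

1218 cm


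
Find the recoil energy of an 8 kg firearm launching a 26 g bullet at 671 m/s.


v_r = m_p*v_p/m_gun = 0.026*671/8 = 2.18075 m/s, E_r = 0.5*m_gun*v_r^2 = 0.5*8*2.18075^2 = 19.02 J

19.02 J


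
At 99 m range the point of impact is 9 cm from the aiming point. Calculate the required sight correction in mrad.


1 mrad subtends 1 cm per 10 m of range, so adj = error_cm / (dist_m / 10) = 9 / (99/10) = 0.9091 mrad

0.9091 mrad


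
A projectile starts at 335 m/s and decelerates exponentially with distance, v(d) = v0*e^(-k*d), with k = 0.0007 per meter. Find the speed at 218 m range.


v = v0*exp(-k*d) = 335*exp(-0.0007*218) = 287.6 m/s

287.6 m/s


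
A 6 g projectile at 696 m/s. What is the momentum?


p = m*v = 0.006*696 = 4.176 kg·m/s

4.176 kg·m/s


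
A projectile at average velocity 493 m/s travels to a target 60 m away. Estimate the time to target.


t = d/v = 60/493 = 0.1217 s

0.1217 s


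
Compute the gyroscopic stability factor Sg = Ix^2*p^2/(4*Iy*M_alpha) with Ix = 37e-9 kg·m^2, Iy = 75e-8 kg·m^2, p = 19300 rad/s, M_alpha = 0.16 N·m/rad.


Sg = Ix^2 * p^2 / (4 * Iy * M_alpha) = (37e-9)^2 * 19300^2 / (4 * 75e-8 * 0.16) = 1.062

1.062


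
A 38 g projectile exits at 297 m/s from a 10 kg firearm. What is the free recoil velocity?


v_recoil = m_p * v_p / m_gun = 0.038 * 297 / 10 = 1.129 m/s

1.129 m/s


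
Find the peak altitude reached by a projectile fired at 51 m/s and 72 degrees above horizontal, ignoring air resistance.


H = (v0*sin(theta))^2 / (2g) = (51*sin(72°))^2 / (2*9.81) = 119.9 m

119.9 m


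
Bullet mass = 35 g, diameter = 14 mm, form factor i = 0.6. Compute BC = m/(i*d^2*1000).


BC = m/(i*d^2*1000) = 35/(0.6 * 14^2 * 1000) = 0.0002976

0.0002976


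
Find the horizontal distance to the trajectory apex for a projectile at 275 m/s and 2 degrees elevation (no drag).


R = v0^2*sin(2*theta)/g = 275^2*sin(2*2°)/9.81 = 537.751 m
apex_dist = R/2 = 537.751/2 = 268.9 m

268.9 m


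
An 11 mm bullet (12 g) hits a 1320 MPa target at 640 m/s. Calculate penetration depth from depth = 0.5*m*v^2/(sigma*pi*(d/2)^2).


A = pi*(d/2)^2 = pi*(11/2)^2 = 95.0332 mm^2
E = 0.5*m*v^2 = 0.5*0.012*640^2 = 2457.6 J
depth = E/(sigma*A) = 2457.6 J / (1320 MPa * 95.0332 mm^2) = 2457.6/(1320 * 95.0332) m = 0.0195912 m ≈ 19.59 mm

19.59 mm


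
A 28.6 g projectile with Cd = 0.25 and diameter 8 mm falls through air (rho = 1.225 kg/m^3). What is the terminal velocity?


A = pi*(d/2)^2 = pi*(8/2000)^2 = 5.02655e-05 m^2
vt = sqrt(2mg/(Cd*rho*A)) = sqrt(2*0.0286*9.81/(0.25 * 1.225 * 5.02655e-05)) = 190.9 m/s

190.9 m/s


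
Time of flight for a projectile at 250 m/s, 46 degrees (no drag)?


T = 2*v0*sin(theta)/g = 2*250*sin(46°)/9.81 = 36.66 s

36.66 s


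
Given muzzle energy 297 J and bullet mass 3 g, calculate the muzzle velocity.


v = sqrt(2*E/m) = sqrt(2*297/0.003) = 445 m/s

445 m/s


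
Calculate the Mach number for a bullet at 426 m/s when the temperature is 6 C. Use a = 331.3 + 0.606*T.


a = 331.3 + 0.606*(6) = 334.936 m/s
M = v/a = 426/334.936 = 1.272

1.272


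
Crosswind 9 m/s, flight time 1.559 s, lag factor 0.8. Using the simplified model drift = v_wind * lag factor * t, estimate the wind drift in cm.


drift = v_wind * lag * t = 9 * 0.8 * 1.559 = 11.2248 m ≈ 1122 cm

1122 cm


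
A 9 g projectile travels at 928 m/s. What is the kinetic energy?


E = 0.5*m*v^2 = 0.5*0.009*928^2 = 3875 J

3875 J


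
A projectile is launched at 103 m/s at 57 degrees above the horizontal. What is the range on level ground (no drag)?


R = v0^2 * sin(2*theta) / g = 103^2 * sin(2*57°) / 9.81 = 988 m

988 m


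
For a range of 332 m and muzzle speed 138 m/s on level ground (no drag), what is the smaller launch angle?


sin(2*theta) = R*g/v0^2 = 332*9.81/138^2 = 0.171021, theta = arcsin(0.171021)/2 = 4.924°

4.924 degrees


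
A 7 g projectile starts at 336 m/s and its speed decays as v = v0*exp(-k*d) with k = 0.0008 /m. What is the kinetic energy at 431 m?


v = v0*exp(-k*d) = 336*exp(-0.0008*431) = 238.01 m/s
E = 0.5*m*v^2 = 0.5*0.007*238.01^2 = 198.3 J

198.3 J


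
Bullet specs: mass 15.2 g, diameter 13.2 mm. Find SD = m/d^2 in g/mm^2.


SD = m/d^2 = 15.2/13.2^2 = 0.08724 g/mm^2

0.08724 g/mm^2


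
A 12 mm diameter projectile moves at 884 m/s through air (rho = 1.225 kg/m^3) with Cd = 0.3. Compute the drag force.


A = pi*(d/2)^2 = pi*(12/2000)^2 = 1.13097e-04 m^2
Fd = 0.5*Cd*rho*A*v^2 = 0.5*0.3*1.225*1.13097e-04*884^2 = 16.24 N

16.24 N


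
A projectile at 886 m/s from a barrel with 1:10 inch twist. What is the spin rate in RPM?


twist_m = 10*0.0254 = 0.254 m
spin = v/twist = 886/0.254 = 3488.189 rev/s
RPM = spin*60 = 3488.189*60 ≈ 209291 RPM

209291 RPM


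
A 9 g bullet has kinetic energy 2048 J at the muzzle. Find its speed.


v = sqrt(2*E/m) = sqrt(2*2048/0.009) = 674.6 m/s

674.6 m/s


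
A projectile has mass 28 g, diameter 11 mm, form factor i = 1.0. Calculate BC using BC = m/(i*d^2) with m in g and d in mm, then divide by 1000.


BC = m/(i*d^2*1000) = 28/(1.0 * 11^2 * 1000) = 0.0002314

0.0002314


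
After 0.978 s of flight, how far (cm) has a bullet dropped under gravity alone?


drop = 0.5*g*t^2 = 0.5*9.81*0.978^2 = 4.69155 m ≈ 469.2 cm

469.2 cm


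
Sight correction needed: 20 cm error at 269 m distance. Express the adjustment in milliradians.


1 mrad subtends 1 cm per 10 m of range, so adj = error_cm / (dist_m / 10) = 20 / (269/10) = 0.7435 mrad

0.7435 mrad


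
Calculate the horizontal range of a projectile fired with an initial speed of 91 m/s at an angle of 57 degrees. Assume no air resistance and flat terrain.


R = v0^2 * sin(2*theta) / g = 91^2 * sin(2*57°) / 9.81 = 771.2 m

771.2 m


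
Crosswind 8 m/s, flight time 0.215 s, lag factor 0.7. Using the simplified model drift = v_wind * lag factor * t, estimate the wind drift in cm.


drift = v_wind * lag * t = 8 * 0.7 * 0.215 = 1.204 m ≈ 120.4 cm

120.4 cm


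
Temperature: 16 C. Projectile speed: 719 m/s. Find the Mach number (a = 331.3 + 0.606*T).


a = 331.3 + 0.606*(16) = 340.996 m/s
M = v/a = 719/340.996 = 2.109

2.109


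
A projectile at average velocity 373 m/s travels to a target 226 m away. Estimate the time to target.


t = d/v = 226/373 = 0.6059 s

0.6059 s


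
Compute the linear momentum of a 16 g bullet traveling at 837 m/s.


p = m*v = 0.016*837 = 13.39 kg·m/s

13.39 kg·m/s


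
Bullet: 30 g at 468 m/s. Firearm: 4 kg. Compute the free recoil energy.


v_r = m_p*v_p/m_gun = 0.03*468/4 = 3.51 m/s, E_r = 0.5*m_gun*v_r^2 = 0.5*4*3.51^2 = 24.64 J

24.64 J


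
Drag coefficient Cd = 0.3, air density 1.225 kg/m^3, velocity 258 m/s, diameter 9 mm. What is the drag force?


A = pi*(d/2)^2 = pi*(9/2000)^2 = 6.36173e-05 m^2
Fd = 0.5*Cd*rho*A*v^2 = 0.5*0.3*1.225*6.36173e-05*258^2 = 0.7781 N

0.7781 N


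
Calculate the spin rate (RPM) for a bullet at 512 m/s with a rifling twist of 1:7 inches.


twist_m = 7*0.0254 = 0.1778 m
spin = v/twist = 512/0.1778 = 2879.64 rev/s
RPM = spin*60 = 2879.64*60 ≈ 172778 RPM

172778 RPM


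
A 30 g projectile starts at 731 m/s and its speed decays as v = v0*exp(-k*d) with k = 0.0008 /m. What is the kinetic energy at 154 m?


v = v0*exp(-k*d) = 731*exp(-0.0008*154) = 646.267 m/s
E = 0.5*m*v^2 = 0.5*0.03*646.267^2 = 6265 J

6265 J


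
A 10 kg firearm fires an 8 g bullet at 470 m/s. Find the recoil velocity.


v_recoil = m_p * v_p / m_gun = 0.008 * 470 / 10 = 0.376 m/s

0.376 m/s


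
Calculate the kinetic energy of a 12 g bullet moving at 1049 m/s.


E = 0.5*m*v^2 = 0.5*0.012*1049^2 = 6602 J

6602 J


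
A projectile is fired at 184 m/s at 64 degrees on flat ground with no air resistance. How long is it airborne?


T = 2*v0*sin(theta)/g = 2*184*sin(64°)/9.81 = 33.72 s

33.72 s


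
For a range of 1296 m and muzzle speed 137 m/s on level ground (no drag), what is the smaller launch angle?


sin(2*theta) = R*g/v0^2 = 1296*9.81/137^2 = 0.677381, theta = arcsin(0.677381)/2 = 21.32°

21.32 degrees


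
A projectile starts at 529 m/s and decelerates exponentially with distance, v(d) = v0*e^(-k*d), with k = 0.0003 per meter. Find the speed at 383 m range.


v = v0*exp(-k*d) = 529*exp(-0.0003*383) = 471.6 m/s

471.6 m/s


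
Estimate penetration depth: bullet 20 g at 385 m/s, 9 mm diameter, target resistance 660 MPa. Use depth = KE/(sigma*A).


A = pi*(d/2)^2 = pi*(9/2)^2 = 63.6173 mm^2
E = 0.5*m*v^2 = 0.5*0.02*385^2 = 1482.25 J
depth = E/(sigma*A) = 1482.25 J / (660 MPa * 63.6173 mm^2) = 1482.25/(660 * 63.6173) m = 0.0353023 m ≈ 35.3 mm

35.3 mm


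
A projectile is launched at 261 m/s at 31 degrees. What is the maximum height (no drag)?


H = (v0*sin(theta))^2 / (2g) = (261*sin(31°))^2 / (2*9.81) = 921 m

921 m


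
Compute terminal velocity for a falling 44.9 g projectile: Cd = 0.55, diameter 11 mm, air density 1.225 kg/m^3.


A = pi*(d/2)^2 = pi*(11/2000)^2 = 9.50332e-05 m^2
vt = sqrt(2mg/(Cd*rho*A)) = sqrt(2*0.0449*9.81/(0.55 * 1.225 * 9.50332e-05)) = 117.3 m/s

117.3 m/s


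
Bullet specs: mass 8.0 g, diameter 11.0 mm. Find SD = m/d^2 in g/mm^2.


SD = m/d^2 = 8.0/11.0^2 = 0.06612 g/mm^2

0.06612 g/mm^2


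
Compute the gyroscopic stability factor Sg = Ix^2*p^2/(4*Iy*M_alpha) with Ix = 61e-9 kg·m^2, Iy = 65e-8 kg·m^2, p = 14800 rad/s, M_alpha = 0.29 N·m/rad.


Sg = Ix^2 * p^2 / (4 * Iy * M_alpha) = (61e-9)^2 * 14800^2 / (4 * 65e-8 * 0.29) = 1.081

1.081


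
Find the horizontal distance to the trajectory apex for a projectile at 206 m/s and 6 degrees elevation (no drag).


R = v0^2*sin(2*theta)/g = 206^2*sin(2*6°)/9.81 = 899.382 m
apex_dist = R/2 = 899.382/2 = 449.7 m

449.7 m


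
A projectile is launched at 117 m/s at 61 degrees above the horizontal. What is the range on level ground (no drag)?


R = v0^2 * sin(2*theta) / g = 117^2 * sin(2*61°) / 9.81 = 1183 m

1183 m


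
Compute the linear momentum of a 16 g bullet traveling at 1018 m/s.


p = m*v = 0.016*1018 = 16.29 kg·m/s

16.29 kg·m/s


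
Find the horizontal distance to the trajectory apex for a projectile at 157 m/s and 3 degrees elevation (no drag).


R = v0^2*sin(2*theta)/g = 157^2*sin(2*3°)/9.81 = 262.642 m
apex_dist = R/2 = 262.642/2 = 131.3 m

131.3 m


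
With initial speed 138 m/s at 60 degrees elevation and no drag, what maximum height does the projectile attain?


H = (v0*sin(theta))^2 / (2g) = (138*sin(60°))^2 / (2*9.81) = 728 m

728 m


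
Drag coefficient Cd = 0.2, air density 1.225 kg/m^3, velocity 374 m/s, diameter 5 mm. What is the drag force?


A = pi*(d/2)^2 = pi*(5/2000)^2 = 1.96350e-05 m^2
Fd = 0.5*Cd*rho*A*v^2 = 0.5*0.2*1.225*1.96350e-05*374^2 = 0.3364 N

0.3364 N


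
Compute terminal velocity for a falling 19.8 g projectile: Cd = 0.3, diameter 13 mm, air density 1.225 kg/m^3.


A = pi*(d/2)^2 = pi*(13/2000)^2 = 1.32732e-04 m^2
vt = sqrt(2mg/(Cd*rho*A)) = sqrt(2*0.0198*9.81/(0.3 * 1.225 * 1.32732e-04)) = 89.24 m/s

89.24 m/s


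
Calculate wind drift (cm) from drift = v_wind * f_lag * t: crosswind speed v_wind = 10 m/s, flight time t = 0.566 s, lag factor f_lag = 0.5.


drift = v_wind * lag * t = 10 * 0.5 * 0.566 = 2.83 m ≈ 283 cm

283 cm


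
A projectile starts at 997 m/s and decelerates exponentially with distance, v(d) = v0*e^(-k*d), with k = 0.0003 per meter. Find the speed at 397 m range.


v = v0*exp(-k*d) = 997*exp(-0.0003*397) = 885.1 m/s

885.1 m/s


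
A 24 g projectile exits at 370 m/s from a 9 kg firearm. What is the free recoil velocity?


v_recoil = m_p * v_p / m_gun = 0.024 * 370 / 9 = 0.9867 m/s

0.9867 m/s


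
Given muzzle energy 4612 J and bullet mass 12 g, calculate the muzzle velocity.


v = sqrt(2*E/m) = sqrt(2*4612/0.012) = 876.7 m/s

876.7 m/s


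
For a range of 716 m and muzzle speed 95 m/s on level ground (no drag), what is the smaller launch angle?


sin(2*theta) = R*g/v0^2 = 716*9.81/95^2 = 0.778278, theta = arcsin(0.778278)/2 = 25.55°

25.55 degrees


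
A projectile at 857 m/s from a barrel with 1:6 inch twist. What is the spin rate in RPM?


twist_m = 6*0.0254 = 0.1524 m
spin = v/twist = 857/0.1524 = 5623.36 rev/s
RPM = spin*60 = 5623.36*60 ≈ 337402 RPM

337402 RPM


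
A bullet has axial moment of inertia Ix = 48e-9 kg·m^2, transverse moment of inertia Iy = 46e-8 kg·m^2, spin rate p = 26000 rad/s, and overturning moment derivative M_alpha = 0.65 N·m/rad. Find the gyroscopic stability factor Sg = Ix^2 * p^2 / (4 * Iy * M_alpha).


Sg = Ix^2 * p^2 / (4 * Iy * M_alpha) = (48e-9)^2 * 26000^2 / (4 * 46e-8 * 0.65) = 1.302

1.302


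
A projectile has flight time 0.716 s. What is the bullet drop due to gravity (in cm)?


drop = 0.5*g*t^2 = 0.5*9.81*0.716^2 = 2.51458 m ≈ 251.5 cm

251.5 cm


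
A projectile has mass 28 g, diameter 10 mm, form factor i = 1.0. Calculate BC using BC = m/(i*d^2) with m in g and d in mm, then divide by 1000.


BC = m/(i*d^2*1000) = 28/(1.0 * 10^2 * 1000) = 0.00028

0.00028
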